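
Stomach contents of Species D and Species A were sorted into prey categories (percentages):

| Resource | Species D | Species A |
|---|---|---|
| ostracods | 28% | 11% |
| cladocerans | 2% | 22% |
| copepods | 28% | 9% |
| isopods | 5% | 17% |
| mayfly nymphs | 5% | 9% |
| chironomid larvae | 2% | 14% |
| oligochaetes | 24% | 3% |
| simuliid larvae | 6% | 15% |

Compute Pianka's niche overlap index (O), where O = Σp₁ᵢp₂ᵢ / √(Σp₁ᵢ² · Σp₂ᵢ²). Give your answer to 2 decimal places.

Convert percentages to proportions (divide by 100).
Σ p₁ᵢp₂ᵢ = 0.0308 + 0.0044 + 0.0252 + 0.0085 + 0.0045 + 0.0028 + 0.0072 + 0.0090 = 0.0924
Σp_1ᵢ² = 0.28² + 0.02² + 0.28² + 0.05² + 0.05² + 0.02² + 0.24² + 0.06² = 0.0784 + 0.0004 + 0.0784 + 0.0025 + 0.0025 + 0.0004 + 0.0576 + 0.0036 = 0.2238
Σp_2ᵢ² = 0.11² + 0.22² + 0.09² + 0.17² + 0.09² + 0.14² + 0.03² + 0.15² = 0.0121 + 0.0484 + 0.0081 + 0.0289 + 0.0081 + 0.0196 + 0.0009 + 0.0225 = 0.1486
O = 0.0924 / √(0.2238 × 0.1486) = 0.0924 / 0.18236 = 0.5067

0.51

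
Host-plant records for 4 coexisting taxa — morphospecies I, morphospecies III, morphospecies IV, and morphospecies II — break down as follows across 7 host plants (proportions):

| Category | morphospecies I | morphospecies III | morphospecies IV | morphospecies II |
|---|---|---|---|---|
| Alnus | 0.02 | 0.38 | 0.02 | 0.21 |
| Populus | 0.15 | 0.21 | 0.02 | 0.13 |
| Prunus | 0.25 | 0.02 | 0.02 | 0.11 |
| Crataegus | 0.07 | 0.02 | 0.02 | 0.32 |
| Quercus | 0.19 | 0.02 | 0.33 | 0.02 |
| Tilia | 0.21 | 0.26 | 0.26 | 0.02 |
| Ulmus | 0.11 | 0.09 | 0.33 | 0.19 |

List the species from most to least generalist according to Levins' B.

morphospecies I > morphospecies II > morphospecies III > morphospecies IV

Σp_Iᵢ² = 0.02² + 0.15² + 0.25² + 0.07² + 0.19² + 0.21² + 0.11² = 0.0004 + 0.0225 + 0.0625 + 0.0049 + 0.0361 + 0.0441 + 0.0121 = 0.1826
B_I = 1 / 0.1826 = 5.4765
Σp_IIIᵢ² = 0.38² + 0.21² + 0.02² + 0.02² + 0.02² + 0.26² + 0.09² = 0.1444 + 0.0441 + 0.0004 + 0.0004 + 0.0004 + 0.0676 + 0.0081 = 0.2654
B_III = 1 / 0.2654 = 3.7679
Σp_IVᵢ² = 0.02² + 0.02² + 0.02² + 0.02² + 0.33² + 0.26² + 0.33² = 0.0004 + 0.0004 + 0.0004 + 0.0004 + 0.1089 + 0.0676 + 0.1089 = 0.2870
B_IV = 1 / 0.2870 = 3.4843
Σp_IIᵢ² = 0.21² + 0.13² + 0.11² + 0.32² + 0.02² + 0.02² + 0.19² = 0.0441 + 0.0169 + 0.0121 + 0.1024 + 0.0004 + 0.0004 + 0.0361 = 0.2124
B_II = 1 / 0.2124 = 4.7081
Ranking by B (broadest → narrowest): morphospecies I (5.48) > morphospecies II (4.71) > morphospecies III (3.77) > morphospecies IV (3.48)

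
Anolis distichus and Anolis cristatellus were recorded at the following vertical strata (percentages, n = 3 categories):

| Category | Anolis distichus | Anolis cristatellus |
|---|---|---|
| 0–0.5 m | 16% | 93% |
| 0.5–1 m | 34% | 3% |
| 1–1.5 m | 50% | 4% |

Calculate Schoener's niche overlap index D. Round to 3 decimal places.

0.230

Convert percentages to proportions (divide by 100).
Σ|p₁ᵢ − p₂ᵢ| = 0.77 + 0.31 + 0.46 = 1.54
D = 1 − ½ × 1.54 = 1 − 0.770 = 0.23000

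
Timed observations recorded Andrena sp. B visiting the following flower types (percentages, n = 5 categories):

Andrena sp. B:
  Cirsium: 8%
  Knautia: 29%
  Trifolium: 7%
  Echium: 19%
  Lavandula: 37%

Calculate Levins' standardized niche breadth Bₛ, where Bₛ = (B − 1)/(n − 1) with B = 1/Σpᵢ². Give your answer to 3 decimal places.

Convert percentages to proportions (divide by 100).
Σpᵢ² = 0.08² + 0.29² + 0.07² + 0.19² + 0.37² = 0.0064 + 0.0841 + 0.0049 + 0.0361 + 0.1369 = 0.2684
B = 1 / 0.2684 = 3.72578
Bₛ = (B − 1)/(n − 1) = (3.72578 − 1)/(5 − 1) = 2.72578/4 = 0.68145

0.681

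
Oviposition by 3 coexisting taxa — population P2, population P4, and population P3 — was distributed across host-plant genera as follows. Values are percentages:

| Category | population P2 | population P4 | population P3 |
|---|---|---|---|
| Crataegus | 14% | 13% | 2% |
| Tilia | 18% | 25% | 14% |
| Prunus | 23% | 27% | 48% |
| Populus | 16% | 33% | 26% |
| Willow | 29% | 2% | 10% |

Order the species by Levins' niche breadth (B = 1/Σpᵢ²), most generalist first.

Convert percentages to proportions (divide by 100).
Σp_P2ᵢ² = 0.14² + 0.18² + 0.23² + 0.16² + 0.29² = 0.0196 + 0.0324 + 0.0529 + 0.0256 + 0.0841 = 0.2146
B_P2 = 1 / 0.2146 = 4.6598
Σp_P4ᵢ² = 0.13² + 0.25² + 0.27² + 0.33² + 0.02² = 0.0169 + 0.0625 + 0.0729 + 0.1089 + 0.0004 = 0.2616
B_P4 = 1 / 0.2616 = 3.8226
Σp_P3ᵢ² = 0.02² + 0.14² + 0.48² + 0.26² + 0.10² = 0.0004 + 0.0196 + 0.2304 + 0.0676 + 0.0100 = 0.3280
B_P3 = 1 / 0.3280 = 3.0488
Ranking by B (broadest → narrowest): population P2 (4.66) > population P4 (3.82) > population P3 (3.05)

population P2 > population P4 > population P3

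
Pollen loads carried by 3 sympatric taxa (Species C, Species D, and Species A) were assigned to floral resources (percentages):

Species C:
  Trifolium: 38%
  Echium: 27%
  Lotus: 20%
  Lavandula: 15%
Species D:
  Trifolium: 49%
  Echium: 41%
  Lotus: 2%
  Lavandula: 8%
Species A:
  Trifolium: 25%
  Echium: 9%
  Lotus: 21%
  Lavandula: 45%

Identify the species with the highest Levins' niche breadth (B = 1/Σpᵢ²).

Species C

Convert percentages to proportions (divide by 100).
Σp_Cᵢ² = 0.38² + 0.27² + 0.20² + 0.15² = 0.1444 + 0.0729 + 0.0400 + 0.0225 = 0.2798
B_C = 1 / 0.2798 = 3.5740
Σp_Dᵢ² = 0.49² + 0.41² + 0.02² + 0.08² = 0.2401 + 0.1681 + 0.0004 + 0.0064 = 0.4150
B_D = 1 / 0.4150 = 2.4096
Σp_Aᵢ² = 0.25² + 0.09² + 0.21² + 0.45² = 0.0625 + 0.0081 + 0.0441 + 0.2025 = 0.3172
B_A = 1 / 0.3172 = 3.1526
Highest B → broadest niche (most generalist): Species C (B = 3.57).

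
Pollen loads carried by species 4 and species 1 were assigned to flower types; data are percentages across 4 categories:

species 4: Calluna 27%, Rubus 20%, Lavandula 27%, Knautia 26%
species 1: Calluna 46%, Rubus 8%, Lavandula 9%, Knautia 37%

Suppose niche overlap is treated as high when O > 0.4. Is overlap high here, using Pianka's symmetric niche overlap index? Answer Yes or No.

Yes

Convert percentages to proportions (divide by 100).
Σ p₁ᵢp₂ᵢ = 0.1242 + 0.0160 + 0.0243 + 0.0962 = 0.2607
Σp_1ᵢ² = 0.27² + 0.20² + 0.27² + 0.26² = 0.0729 + 0.0400 + 0.0729 + 0.0676 = 0.2534
Σp_2ᵢ² = 0.46² + 0.08² + 0.09² + 0.37² = 0.2116 + 0.0064 + 0.0081 + 0.1369 = 0.3630
O = 0.2607 / √(0.2534 × 0.3630) = 0.2607 / 0.30329 = 0.8596
O = 0.8596 > 0.4 → Yes.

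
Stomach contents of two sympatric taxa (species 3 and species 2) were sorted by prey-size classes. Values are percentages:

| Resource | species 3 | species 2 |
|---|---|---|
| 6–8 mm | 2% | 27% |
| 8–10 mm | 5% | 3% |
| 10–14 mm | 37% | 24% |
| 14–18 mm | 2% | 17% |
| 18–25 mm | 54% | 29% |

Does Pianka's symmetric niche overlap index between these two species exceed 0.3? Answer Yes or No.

Yes

Convert percentages to proportions (divide by 100).
Σ p₁ᵢp₂ᵢ = 0.0054 + 0.0015 + 0.0888 + 0.0034 + 0.1566 = 0.2557
Σp_1ᵢ² = 0.02² + 0.05² + 0.37² + 0.02² + 0.54² = 0.0004 + 0.0025 + 0.1369 + 0.0004 + 0.2916 = 0.4318
Σp_2ᵢ² = 0.27² + 0.03² + 0.24² + 0.17² + 0.29² = 0.0729 + 0.0009 + 0.0576 + 0.0289 + 0.0841 = 0.2444
O = 0.2557 / √(0.4318 × 0.2444) = 0.2557 / 0.32486 = 0.7871
O = 0.7871 > 0.3 → Yes.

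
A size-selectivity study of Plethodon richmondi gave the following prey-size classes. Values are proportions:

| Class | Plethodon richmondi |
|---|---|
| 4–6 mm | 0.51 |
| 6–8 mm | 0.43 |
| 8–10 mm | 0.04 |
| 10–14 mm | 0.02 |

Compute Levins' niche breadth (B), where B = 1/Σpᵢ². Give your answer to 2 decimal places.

2.24

Σpᵢ² = 0.51² + 0.43² + 0.04² + 0.02² = 0.2601 + 0.1849 + 0.0016 + 0.0004 = 0.4470
B = 1 / 0.4470 = 2.2371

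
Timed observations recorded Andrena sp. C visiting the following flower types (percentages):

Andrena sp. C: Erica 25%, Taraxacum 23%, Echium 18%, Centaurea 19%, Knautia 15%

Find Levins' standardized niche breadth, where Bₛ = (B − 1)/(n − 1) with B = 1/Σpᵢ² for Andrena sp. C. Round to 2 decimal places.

Convert percentages to proportions (divide by 100).
Σpᵢ² = 0.25² + 0.23² + 0.18² + 0.19² + 0.15² = 0.0625 + 0.0529 + 0.0324 + 0.0361 + 0.0225 = 0.2064
B = 1 / 0.2064 = 4.8450
Bₛ = (B − 1)/(n − 1) = (4.8450 − 1)/(5 − 1) = 3.8450/4 = 0.9613

0.96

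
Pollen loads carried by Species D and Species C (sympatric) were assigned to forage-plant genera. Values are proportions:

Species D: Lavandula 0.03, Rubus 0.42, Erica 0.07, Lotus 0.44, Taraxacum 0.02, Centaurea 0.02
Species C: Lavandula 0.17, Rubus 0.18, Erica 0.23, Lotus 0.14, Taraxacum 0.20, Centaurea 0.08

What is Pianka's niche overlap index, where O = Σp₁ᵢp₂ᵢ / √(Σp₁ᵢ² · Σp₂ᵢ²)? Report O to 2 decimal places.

Σ p₁ᵢp₂ᵢ = 0.0051 + 0.0756 + 0.0161 + 0.0616 + 0.0040 + 0.0016 = 0.1640
Σp_1ᵢ² = 0.03² + 0.42² + 0.07² + 0.44² + 0.02² + 0.02² = 0.0009 + 0.1764 + 0.0049 + 0.1936 + 0.0004 + 0.0004 = 0.3766
Σp_2ᵢ² = 0.17² + 0.18² + 0.23² + 0.14² + 0.20² + 0.08² = 0.0289 + 0.0324 + 0.0529 + 0.0196 + 0.0400 + 0.0064 = 0.1802
O = 0.1640 / √(0.3766 × 0.1802) = 0.1640 / 0.26051 = 0.6295

0.63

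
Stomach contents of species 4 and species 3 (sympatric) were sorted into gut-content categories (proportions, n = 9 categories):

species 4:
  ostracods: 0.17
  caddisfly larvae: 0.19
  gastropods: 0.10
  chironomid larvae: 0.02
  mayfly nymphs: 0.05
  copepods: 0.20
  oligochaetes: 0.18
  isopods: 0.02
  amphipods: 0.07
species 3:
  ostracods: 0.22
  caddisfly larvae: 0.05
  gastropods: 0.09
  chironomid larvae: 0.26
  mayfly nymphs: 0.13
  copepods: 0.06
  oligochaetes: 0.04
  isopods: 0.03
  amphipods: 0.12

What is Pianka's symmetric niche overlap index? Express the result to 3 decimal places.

Σ p₁ᵢp₂ᵢ = 0.0374 + 0.0095 + 0.0090 + 0.0052 + 0.0065 + 0.0120 + 0.0072 + 0.0006 + 0.0084 = 0.0958
Σp_1ᵢ² = 0.17² + 0.19² + 0.10² + 0.02² + 0.05² + 0.20² + 0.18² + 0.02² + 0.07² = 0.0289 + 0.0361 + 0.0100 + 0.0004 + 0.0025 + 0.0400 + 0.0324 + 0.0004 + 0.0049 = 0.1556
Σp_2ᵢ² = 0.22² + 0.05² + 0.09² + 0.26² + 0.13² + 0.06² + 0.04² + 0.03² + 0.12² = 0.0484 + 0.0025 + 0.0081 + 0.0676 + 0.0169 + 0.0036 + 0.0016 + 0.0009 + 0.0144 = 0.1640
O = 0.0958 / √(0.1556 × 0.1640) = 0.0958 / 0.159745 = 0.59971

0.600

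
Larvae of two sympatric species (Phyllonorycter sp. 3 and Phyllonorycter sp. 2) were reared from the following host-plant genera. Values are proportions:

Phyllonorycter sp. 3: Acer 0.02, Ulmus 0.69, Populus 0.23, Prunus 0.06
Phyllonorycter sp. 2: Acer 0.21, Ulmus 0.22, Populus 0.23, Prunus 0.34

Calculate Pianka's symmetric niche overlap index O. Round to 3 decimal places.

Σ p₁ᵢp₂ᵢ = 0.0042 + 0.1518 + 0.0529 + 0.0204 = 0.2293
Σp_1ᵢ² = 0.02² + 0.69² + 0.23² + 0.06² = 0.0004 + 0.4761 + 0.0529 + 0.0036 = 0.5330
Σp_2ᵢ² = 0.21² + 0.22² + 0.23² + 0.34² = 0.0441 + 0.0484 + 0.0529 + 0.1156 = 0.2610
O = 0.2293 / √(0.5330 × 0.2610) = 0.2293 / 0.372979 = 0.61478

0.615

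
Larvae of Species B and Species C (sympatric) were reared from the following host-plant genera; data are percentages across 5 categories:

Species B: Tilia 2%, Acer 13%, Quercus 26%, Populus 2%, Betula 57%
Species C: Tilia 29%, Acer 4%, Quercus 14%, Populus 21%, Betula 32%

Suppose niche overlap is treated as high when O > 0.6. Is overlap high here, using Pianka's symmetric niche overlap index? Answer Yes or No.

Convert percentages to proportions (divide by 100).
Σ p₁ᵢp₂ᵢ = 0.0058 + 0.0052 + 0.0364 + 0.0042 + 0.1824 = 0.2340
Σp_1ᵢ² = 0.02² + 0.13² + 0.26² + 0.02² + 0.57² = 0.0004 + 0.0169 + 0.0676 + 0.0004 + 0.3249 = 0.4102
Σp_2ᵢ² = 0.29² + 0.04² + 0.14² + 0.21² + 0.32² = 0.0841 + 0.0016 + 0.0196 + 0.0441 + 0.1024 = 0.2518
O = 0.2340 / √(0.4102 × 0.2518) = 0.2340 / 0.32139 = 0.7281
O = 0.7281 > 0.6 → Yes.

Yes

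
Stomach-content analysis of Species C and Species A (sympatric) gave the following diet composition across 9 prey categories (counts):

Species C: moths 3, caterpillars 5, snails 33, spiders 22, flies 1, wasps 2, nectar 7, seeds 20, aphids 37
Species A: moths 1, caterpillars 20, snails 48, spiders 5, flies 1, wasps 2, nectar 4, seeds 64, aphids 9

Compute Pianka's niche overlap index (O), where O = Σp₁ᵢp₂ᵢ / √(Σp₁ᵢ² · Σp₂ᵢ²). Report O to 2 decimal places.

0.71

Proportions for Species C (n=130): 3/130=0.0231, 5/130=0.0385, 33/130=0.2538, 22/130=0.1692, 1/130=0.0077, 2/130=0.0154, 7/130=0.0538, 20/130=0.1538, 37/130=0.2846
Proportions for Species A (n=154): 1/154=0.0065, 20/154=0.1299, 48/154=0.3117, 5/154=0.0325, 1/154=0.0065, 2/154=0.0130, 4/154=0.0260, 64/154=0.4156, 9/154=0.0584
Σ p₁ᵢp₂ᵢ = 0.000150 + 0.005001 + 0.079109 + 0.005499 + 0.000050 + 0.000200 + 0.001399 + 0.063919 + 0.016621 = 0.171948
Σp_1ᵢ² = 0.0231² + 0.0385² + 0.2538² + 0.1692² + 0.0077² + 0.0154² + 0.0538² + 0.1538² + 0.2846² = 0.000534 + 0.001482 + 0.064414 + 0.028629 + 0.000059 + 0.000237 + 0.002894 + 0.023654 + 0.080997 = 0.202900
Σp_2ᵢ² = 0.0065² + 0.1299² + 0.3117² + 0.0325² + 0.0065² + 0.0130² + 0.0260² + 0.4156² + 0.0584² = 0.000042 + 0.016874 + 0.097157 + 0.001056 + 0.000042 + 0.000169 + 0.000676 + 0.172723 + 0.003411 = 0.292150
O = 0.171948 / √(0.202900 × 0.292150) = 0.171948 / 0.2434692 = 0.7062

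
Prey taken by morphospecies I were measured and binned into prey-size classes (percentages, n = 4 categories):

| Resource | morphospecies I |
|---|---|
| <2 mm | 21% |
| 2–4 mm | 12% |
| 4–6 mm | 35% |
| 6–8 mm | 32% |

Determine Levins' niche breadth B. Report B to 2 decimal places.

3.53

Convert percentages to proportions (divide by 100).
Σpᵢ² = 0.21² + 0.12² + 0.35² + 0.32² = 0.0441 + 0.0144 + 0.1225 + 0.1024 = 0.2834
B = 1 / 0.2834 = 3.5286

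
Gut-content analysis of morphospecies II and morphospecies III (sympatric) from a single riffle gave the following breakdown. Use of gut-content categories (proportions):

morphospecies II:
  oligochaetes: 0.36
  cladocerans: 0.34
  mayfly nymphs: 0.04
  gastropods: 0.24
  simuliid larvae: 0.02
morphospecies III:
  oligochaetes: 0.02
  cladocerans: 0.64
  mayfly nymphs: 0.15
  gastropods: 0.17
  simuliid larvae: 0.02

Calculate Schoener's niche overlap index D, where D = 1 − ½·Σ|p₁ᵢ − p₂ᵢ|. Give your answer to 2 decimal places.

0.59

Σ|p₁ᵢ − p₂ᵢ| = 0.34 + 0.30 + 0.11 + 0.07 + 0.00 = 0.82
D = 1 − ½ × 0.82 = 1 − 0.410 = 0.5900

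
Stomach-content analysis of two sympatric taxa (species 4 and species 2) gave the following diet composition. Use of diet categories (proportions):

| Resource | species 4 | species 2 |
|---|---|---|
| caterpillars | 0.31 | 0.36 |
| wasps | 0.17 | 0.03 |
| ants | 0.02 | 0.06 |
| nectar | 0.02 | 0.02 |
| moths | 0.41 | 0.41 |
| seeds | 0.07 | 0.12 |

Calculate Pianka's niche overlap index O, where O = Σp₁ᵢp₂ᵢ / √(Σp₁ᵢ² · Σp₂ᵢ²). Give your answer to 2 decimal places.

Σ p₁ᵢp₂ᵢ = 0.1116 + 0.0051 + 0.0012 + 0.0004 + 0.1681 + 0.0084 = 0.2948
Σp_1ᵢ² = 0.31² + 0.17² + 0.02² + 0.02² + 0.41² + 0.07² = 0.0961 + 0.0289 + 0.0004 + 0.0004 + 0.1681 + 0.0049 = 0.2988
Σp_2ᵢ² = 0.36² + 0.03² + 0.06² + 0.02² + 0.41² + 0.12² = 0.1296 + 0.0009 + 0.0036 + 0.0004 + 0.1681 + 0.0144 = 0.3170
O = 0.2948 / √(0.2988 × 0.3170) = 0.2948 / 0.30777 = 0.9579

0.96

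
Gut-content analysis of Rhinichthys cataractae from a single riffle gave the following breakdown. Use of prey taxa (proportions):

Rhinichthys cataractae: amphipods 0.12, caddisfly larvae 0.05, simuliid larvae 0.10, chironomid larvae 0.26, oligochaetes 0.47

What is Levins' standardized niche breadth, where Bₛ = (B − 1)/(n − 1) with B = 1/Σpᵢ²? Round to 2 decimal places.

0.54

Σpᵢ² = 0.12² + 0.05² + 0.10² + 0.26² + 0.47² = 0.0144 + 0.0025 + 0.0100 + 0.0676 + 0.2209 = 0.3154
B = 1 / 0.3154 = 3.1706
Bₛ = (B − 1)/(n − 1) = (3.1706 − 1)/(5 − 1) = 2.1706/4 = 0.5427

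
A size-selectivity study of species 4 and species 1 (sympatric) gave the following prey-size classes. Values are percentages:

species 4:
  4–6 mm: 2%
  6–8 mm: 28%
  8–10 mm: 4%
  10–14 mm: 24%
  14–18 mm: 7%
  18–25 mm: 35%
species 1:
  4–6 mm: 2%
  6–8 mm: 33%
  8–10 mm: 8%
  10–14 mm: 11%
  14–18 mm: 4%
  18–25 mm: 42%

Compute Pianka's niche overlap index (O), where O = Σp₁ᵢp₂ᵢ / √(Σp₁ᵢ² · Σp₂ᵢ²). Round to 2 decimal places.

0.96

Convert percentages to proportions (divide by 100).
Σ p₁ᵢp₂ᵢ = 0.0004 + 0.0924 + 0.0032 + 0.0264 + 0.0028 + 0.1470 = 0.2722
Σp_1ᵢ² = 0.02² + 0.28² + 0.04² + 0.24² + 0.07² + 0.35² = 0.0004 + 0.0784 + 0.0016 + 0.0576 + 0.0049 + 0.1225 = 0.2654
Σp_2ᵢ² = 0.02² + 0.33² + 0.08² + 0.11² + 0.04² + 0.42² = 0.0004 + 0.1089 + 0.0064 + 0.0121 + 0.0016 + 0.1764 = 0.3058
O = 0.2722 / √(0.2654 × 0.3058) = 0.2722 / 0.28488 = 0.9555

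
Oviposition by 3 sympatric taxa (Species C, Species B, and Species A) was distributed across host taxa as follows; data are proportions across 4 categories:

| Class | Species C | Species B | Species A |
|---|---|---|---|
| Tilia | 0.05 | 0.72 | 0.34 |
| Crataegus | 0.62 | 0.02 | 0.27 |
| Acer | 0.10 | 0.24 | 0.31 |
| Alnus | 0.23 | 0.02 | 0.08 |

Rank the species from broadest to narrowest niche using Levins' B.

Species A > Species C > Species B

Σp_Cᵢ² = 0.05² + 0.62² + 0.10² + 0.23² = 0.0025 + 0.3844 + 0.0100 + 0.0529 = 0.4498
B_C = 1 / 0.4498 = 2.2232
Σp_Bᵢ² = 0.72² + 0.02² + 0.24² + 0.02² = 0.5184 + 0.0004 + 0.0576 + 0.0004 = 0.5768
B_B = 1 / 0.5768 = 1.7337
Σp_Aᵢ² = 0.34² + 0.27² + 0.31² + 0.08² = 0.1156 + 0.0729 + 0.0961 + 0.0064 = 0.2910
B_A = 1 / 0.2910 = 3.4364
Ranking by B (broadest → narrowest): Species A (3.44) > Species C (2.22) > Species B (1.73)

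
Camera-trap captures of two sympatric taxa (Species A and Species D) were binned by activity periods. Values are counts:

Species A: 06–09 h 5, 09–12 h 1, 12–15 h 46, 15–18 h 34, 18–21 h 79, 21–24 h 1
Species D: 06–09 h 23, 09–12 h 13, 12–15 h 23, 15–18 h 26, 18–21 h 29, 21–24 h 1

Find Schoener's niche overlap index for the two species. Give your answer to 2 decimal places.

0.70

Proportions for Species A (n=166): 5/166=0.0301, 1/166=0.0060, 46/166=0.2771, 34/166=0.2048, 79/166=0.4759, 1/166=0.0060
Proportions for Species D (n=115): 23/115=0.2000, 13/115=0.1130, 23/115=0.2000, 26/115=0.2261, 29/115=0.2522, 1/115=0.0087
Σ|p₁ᵢ − p₂ᵢ| = 0.1699 + 0.1070 + 0.0771 + 0.0213 + 0.2237 + 0.0027 = 0.6017
D = 1 − ½ × 0.6017 = 1 − 0.30085 = 0.69915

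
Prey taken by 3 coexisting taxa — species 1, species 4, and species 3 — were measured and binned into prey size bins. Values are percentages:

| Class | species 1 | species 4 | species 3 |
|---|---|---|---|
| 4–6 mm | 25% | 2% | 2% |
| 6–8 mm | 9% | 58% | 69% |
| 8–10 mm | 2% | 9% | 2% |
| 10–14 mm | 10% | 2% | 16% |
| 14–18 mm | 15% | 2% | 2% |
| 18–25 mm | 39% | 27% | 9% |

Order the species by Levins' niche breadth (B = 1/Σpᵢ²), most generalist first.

Convert percentages to proportions (divide by 100).
Σp_1ᵢ² = 0.25² + 0.09² + 0.02² + 0.10² + 0.15² + 0.39² = 0.0625 + 0.0081 + 0.0004 + 0.0100 + 0.0225 + 0.1521 = 0.2556
B_1 = 1 / 0.2556 = 3.9124
Σp_4ᵢ² = 0.02² + 0.58² + 0.09² + 0.02² + 0.02² + 0.27² = 0.0004 + 0.3364 + 0.0081 + 0.0004 + 0.0004 + 0.0729 = 0.4186
B_4 = 1 / 0.4186 = 2.3889
Σp_3ᵢ² = 0.02² + 0.69² + 0.02² + 0.16² + 0.02² + 0.09² = 0.0004 + 0.4761 + 0.0004 + 0.0256 + 0.0004 + 0.0081 = 0.5110
B_3 = 1 / 0.5110 = 1.9569
Ranking by B (broadest → narrowest): species 1 (3.91) > species 4 (2.39) > species 3 (1.96)

species 1 > species 4 > species 3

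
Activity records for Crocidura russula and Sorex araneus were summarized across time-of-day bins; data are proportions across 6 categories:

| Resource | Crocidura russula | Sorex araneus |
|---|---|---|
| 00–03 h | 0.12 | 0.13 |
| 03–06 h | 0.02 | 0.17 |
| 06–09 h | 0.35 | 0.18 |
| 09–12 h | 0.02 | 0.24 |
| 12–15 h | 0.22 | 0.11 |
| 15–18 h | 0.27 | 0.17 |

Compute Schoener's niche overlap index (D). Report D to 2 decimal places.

0.62

Σ|p₁ᵢ − p₂ᵢ| = 0.01 + 0.15 + 0.17 + 0.22 + 0.11 + 0.10 = 0.76
D = 1 − ½ × 0.76 = 1 − 0.380 = 0.6200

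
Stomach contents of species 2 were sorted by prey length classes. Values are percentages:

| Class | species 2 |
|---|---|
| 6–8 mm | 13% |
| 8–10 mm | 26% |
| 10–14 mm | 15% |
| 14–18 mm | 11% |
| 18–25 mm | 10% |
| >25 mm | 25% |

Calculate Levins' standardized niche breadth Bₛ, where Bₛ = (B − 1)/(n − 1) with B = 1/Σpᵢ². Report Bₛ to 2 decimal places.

Convert percentages to proportions (divide by 100).
Σpᵢ² = 0.13² + 0.26² + 0.15² + 0.11² + 0.10² + 0.25² = 0.0169 + 0.0676 + 0.0225 + 0.0121 + 0.0100 + 0.0625 = 0.1916
B = 1 / 0.1916 = 5.2192
Bₛ = (B − 1)/(n − 1) = (5.2192 − 1)/(6 − 1) = 4.2192/5 = 0.8438

0.84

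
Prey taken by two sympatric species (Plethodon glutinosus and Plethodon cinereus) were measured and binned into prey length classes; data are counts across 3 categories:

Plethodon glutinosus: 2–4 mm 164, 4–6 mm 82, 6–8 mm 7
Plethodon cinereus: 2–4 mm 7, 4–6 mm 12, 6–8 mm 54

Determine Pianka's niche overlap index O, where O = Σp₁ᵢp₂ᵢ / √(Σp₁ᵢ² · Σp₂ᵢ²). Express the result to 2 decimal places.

0.25

Proportions for Plethodon glutinosus (n=253): 164/253=0.6482, 82/253=0.3241, 7/253=0.0277
Proportions for Plethodon cinereus (n=73): 7/73=0.0959, 12/73=0.1644, 54/73=0.7397
Σ p₁ᵢp₂ᵢ = 0.062162 + 0.053282 + 0.020490 = 0.135934
Σp_1ᵢ² = 0.6482² + 0.3241² + 0.0277² = 0.420163 + 0.105041 + 0.000767 = 0.525971
Σp_2ᵢ² = 0.0959² + 0.1644² + 0.7397² = 0.009197 + 0.027027 + 0.547156 = 0.583380
O = 0.135934 / √(0.525971 × 0.583380) = 0.135934 / 0.5539323 = 0.2454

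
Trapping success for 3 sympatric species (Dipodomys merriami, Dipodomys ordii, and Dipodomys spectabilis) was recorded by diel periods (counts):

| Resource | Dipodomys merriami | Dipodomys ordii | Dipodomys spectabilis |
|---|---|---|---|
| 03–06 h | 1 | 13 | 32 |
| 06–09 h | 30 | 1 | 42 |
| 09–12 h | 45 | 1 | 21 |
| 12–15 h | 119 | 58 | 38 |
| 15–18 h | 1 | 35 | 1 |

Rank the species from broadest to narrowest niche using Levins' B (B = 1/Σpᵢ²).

Proportions for Dipodomys merriami (n=196): 1/196=0.0051, 30/196=0.1531, 45/196=0.2296, 119/196=0.6071, 1/196=0.0051
Proportions for Dipodomys ordii (n=108): 13/108=0.1204, 1/108=0.0093, 1/108=0.0093, 58/108=0.5370, 35/108=0.3241
Proportions for Dipodomys spectabilis (n=134): 32/134=0.2388, 42/134=0.3134, 21/134=0.1567, 38/134=0.2836, 1/134=0.0075
Σp_merrᵢ² = 0.0051² + 0.1531² + 0.2296² + 0.6071² + 0.0051² = 0.000026 + 0.023440 + 0.052716 + 0.368570 + 0.000026 = 0.444778
B_merr = 1 / 0.444778 = 2.2483
Σp_ordiᵢ² = 0.1204² + 0.0093² + 0.0093² + 0.5370² + 0.3241² = 0.014496 + 0.000086 + 0.000086 + 0.288369 + 0.105041 = 0.408078
B_ordi = 1 / 0.408078 = 2.4505
Σp_specᵢ² = 0.2388² + 0.3134² + 0.1567² + 0.2836² + 0.0075² = 0.057025 + 0.098220 + 0.024555 + 0.080429 + 0.000056 = 0.260285
B_spec = 1 / 0.260285 = 3.8419
Ranking by B (broadest → narrowest): Dipodomys spectabilis (3.84) > Dipodomys ordii (2.45) > Dipodomys merriami (2.25)

Dipodomys spectabilis > Dipodomys ordii > Dipodomys merriami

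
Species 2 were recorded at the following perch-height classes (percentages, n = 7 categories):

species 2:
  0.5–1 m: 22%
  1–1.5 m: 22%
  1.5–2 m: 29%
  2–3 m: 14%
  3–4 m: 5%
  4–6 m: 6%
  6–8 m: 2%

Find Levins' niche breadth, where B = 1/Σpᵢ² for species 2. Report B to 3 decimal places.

Convert percentages to proportions (divide by 100).
Σpᵢ² = 0.22² + 0.22² + 0.29² + 0.14² + 0.05² + 0.06² + 0.02² = 0.0484 + 0.0484 + 0.0841 + 0.0196 + 0.0025 + 0.0036 + 0.0004 = 0.2070
B = 1 / 0.2070 = 4.83092

4.831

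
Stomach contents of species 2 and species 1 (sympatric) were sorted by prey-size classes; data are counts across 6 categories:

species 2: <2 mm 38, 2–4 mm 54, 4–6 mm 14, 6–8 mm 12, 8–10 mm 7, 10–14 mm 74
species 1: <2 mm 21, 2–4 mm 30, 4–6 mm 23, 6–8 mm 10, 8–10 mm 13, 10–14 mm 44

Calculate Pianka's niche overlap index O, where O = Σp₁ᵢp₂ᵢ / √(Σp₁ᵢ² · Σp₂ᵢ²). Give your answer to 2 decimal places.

Proportions for species 2 (n=199): 38/199=0.1910, 54/199=0.2714, 14/199=0.0704, 12/199=0.0603, 7/199=0.0352, 74/199=0.3719
Proportions for species 1 (n=141): 21/141=0.1489, 30/141=0.2128, 23/141=0.1631, 10/141=0.0709, 13/141=0.0922, 44/141=0.3121
Σ p₁ᵢp₂ᵢ = 0.028440 + 0.057754 + 0.011482 + 0.004275 + 0.003245 + 0.116070 = 0.221266
Σp_1ᵢ² = 0.1910² + 0.2714² + 0.0704² + 0.0603² + 0.0352² + 0.3719² = 0.036481 + 0.073658 + 0.004956 + 0.003636 + 0.001239 + 0.138310 = 0.258280
Σp_2ᵢ² = 0.1489² + 0.2128² + 0.1631² + 0.0709² + 0.0922² + 0.3121² = 0.022171 + 0.045284 + 0.026602 + 0.005027 + 0.008501 + 0.097406 = 0.204991
O = 0.221266 / √(0.258280 × 0.204991) = 0.221266 / 0.2300980 = 0.9616

0.96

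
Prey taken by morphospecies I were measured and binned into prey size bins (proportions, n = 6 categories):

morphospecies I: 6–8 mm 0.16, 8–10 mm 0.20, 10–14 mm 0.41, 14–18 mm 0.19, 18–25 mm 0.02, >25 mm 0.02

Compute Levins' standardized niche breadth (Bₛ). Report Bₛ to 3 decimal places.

Σpᵢ² = 0.16² + 0.20² + 0.41² + 0.19² + 0.02² + 0.02² = 0.0256 + 0.0400 + 0.1681 + 0.0361 + 0.0004 + 0.0004 = 0.2706
B = 1 / 0.2706 = 3.69549
Bₛ = (B − 1)/(n − 1) = (3.69549 − 1)/(6 − 1) = 2.69549/5 = 0.53910

0.539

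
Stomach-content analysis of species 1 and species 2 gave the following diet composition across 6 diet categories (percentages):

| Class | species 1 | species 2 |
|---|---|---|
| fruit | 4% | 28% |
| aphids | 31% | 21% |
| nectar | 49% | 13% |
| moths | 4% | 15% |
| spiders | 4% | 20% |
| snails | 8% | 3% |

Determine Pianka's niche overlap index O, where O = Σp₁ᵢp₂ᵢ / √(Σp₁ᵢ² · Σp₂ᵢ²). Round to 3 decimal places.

0.589

Convert percentages to proportions (divide by 100).
Σ p₁ᵢp₂ᵢ = 0.0112 + 0.0651 + 0.0637 + 0.0060 + 0.0080 + 0.0024 = 0.1564
Σp_1ᵢ² = 0.04² + 0.31² + 0.49² + 0.04² + 0.04² + 0.08² = 0.0016 + 0.0961 + 0.2401 + 0.0016 + 0.0016 + 0.0064 = 0.3474
Σp_2ᵢ² = 0.28² + 0.21² + 0.13² + 0.15² + 0.20² + 0.03² = 0.0784 + 0.0441 + 0.0169 + 0.0225 + 0.0400 + 0.0009 = 0.2028
O = 0.1564 / √(0.3474 × 0.2028) = 0.1564 / 0.265429 = 0.58923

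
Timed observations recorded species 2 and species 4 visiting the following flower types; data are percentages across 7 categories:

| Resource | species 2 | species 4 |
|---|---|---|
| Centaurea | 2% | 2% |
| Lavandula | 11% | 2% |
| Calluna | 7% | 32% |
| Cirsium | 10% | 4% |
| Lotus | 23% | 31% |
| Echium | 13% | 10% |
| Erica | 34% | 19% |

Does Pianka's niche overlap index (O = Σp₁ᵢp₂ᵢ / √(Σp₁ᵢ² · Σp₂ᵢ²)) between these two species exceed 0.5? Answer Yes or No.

Yes

Convert percentages to proportions (divide by 100).
Σ p₁ᵢp₂ᵢ = 0.0004 + 0.0022 + 0.0224 + 0.0040 + 0.0713 + 0.0130 + 0.0646 = 0.1779
Σp_1ᵢ² = 0.02² + 0.11² + 0.07² + 0.10² + 0.23² + 0.13² + 0.34² = 0.0004 + 0.0121 + 0.0049 + 0.0100 + 0.0529 + 0.0169 + 0.1156 = 0.2128
Σp_2ᵢ² = 0.02² + 0.02² + 0.32² + 0.04² + 0.31² + 0.10² + 0.19² = 0.0004 + 0.0004 + 0.1024 + 0.0016 + 0.0961 + 0.0100 + 0.0361 = 0.2470
O = 0.1779 / √(0.2128 × 0.2470) = 0.1779 / 0.22926 = 0.7760
O = 0.7760 > 0.5 → Yes.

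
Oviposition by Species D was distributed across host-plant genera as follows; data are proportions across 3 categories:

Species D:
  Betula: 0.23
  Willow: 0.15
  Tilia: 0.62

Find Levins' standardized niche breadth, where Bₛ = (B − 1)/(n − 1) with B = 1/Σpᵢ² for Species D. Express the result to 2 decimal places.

Σpᵢ² = 0.23² + 0.15² + 0.62² = 0.0529 + 0.0225 + 0.3844 = 0.4598
B = 1 / 0.4598 = 2.1749
Bₛ = (B − 1)/(n − 1) = (2.1749 − 1)/(3 − 1) = 1.1749/2 = 0.5875

0.59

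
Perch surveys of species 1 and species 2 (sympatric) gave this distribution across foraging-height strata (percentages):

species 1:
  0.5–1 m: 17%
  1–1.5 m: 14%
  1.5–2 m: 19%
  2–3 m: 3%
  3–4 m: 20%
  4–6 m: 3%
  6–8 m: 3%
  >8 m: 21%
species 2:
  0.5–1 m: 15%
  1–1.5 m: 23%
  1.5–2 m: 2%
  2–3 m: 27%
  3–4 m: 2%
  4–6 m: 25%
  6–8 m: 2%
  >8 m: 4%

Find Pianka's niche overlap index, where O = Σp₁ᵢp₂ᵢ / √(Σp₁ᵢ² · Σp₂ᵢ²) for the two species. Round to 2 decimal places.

0.47

Convert percentages to proportions (divide by 100).
Σ p₁ᵢp₂ᵢ = 0.0255 + 0.0322 + 0.0038 + 0.0081 + 0.0040 + 0.0075 + 0.0006 + 0.0084 = 0.0901
Σp_1ᵢ² = 0.17² + 0.14² + 0.19² + 0.03² + 0.20² + 0.03² + 0.03² + 0.21² = 0.0289 + 0.0196 + 0.0361 + 0.0009 + 0.0400 + 0.0009 + 0.0009 + 0.0441 = 0.1714
Σp_2ᵢ² = 0.15² + 0.23² + 0.02² + 0.27² + 0.02² + 0.25² + 0.02² + 0.04² = 0.0225 + 0.0529 + 0.0004 + 0.0729 + 0.0004 + 0.0625 + 0.0004 + 0.0016 = 0.2136
O = 0.0901 / √(0.1714 × 0.2136) = 0.0901 / 0.19134 = 0.4709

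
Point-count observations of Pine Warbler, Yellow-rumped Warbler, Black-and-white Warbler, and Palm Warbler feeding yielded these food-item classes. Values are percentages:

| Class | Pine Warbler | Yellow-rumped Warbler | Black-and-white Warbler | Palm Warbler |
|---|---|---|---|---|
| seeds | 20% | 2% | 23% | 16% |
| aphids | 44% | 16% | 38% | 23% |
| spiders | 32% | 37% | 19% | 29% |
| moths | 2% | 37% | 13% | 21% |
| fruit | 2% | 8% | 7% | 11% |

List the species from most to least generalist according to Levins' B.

Convert percentages to proportions (divide by 100).
Σp_Pineᵢ² = 0.20² + 0.44² + 0.32² + 0.02² + 0.02² = 0.0400 + 0.1936 + 0.1024 + 0.0004 + 0.0004 = 0.3368
B_Pine = 1 / 0.3368 = 2.9691
Σp_Yellᵢ² = 0.02² + 0.16² + 0.37² + 0.37² + 0.08² = 0.0004 + 0.0256 + 0.1369 + 0.1369 + 0.0064 = 0.3062
B_Yell = 1 / 0.3062 = 3.2658
Σp_Blacᵢ² = 0.23² + 0.38² + 0.19² + 0.13² + 0.07² = 0.0529 + 0.1444 + 0.0361 + 0.0169 + 0.0049 = 0.2552
B_Blac = 1 / 0.2552 = 3.9185
Σp_Palmᵢ² = 0.16² + 0.23² + 0.29² + 0.21² + 0.11² = 0.0256 + 0.0529 + 0.0841 + 0.0441 + 0.0121 = 0.2188
B_Palm = 1 / 0.2188 = 4.5704
Ranking by B (broadest → narrowest): Palm Warbler (4.57) > Black-and-white Warbler (3.92) > Yellow-rumped Warbler (3.27) > Pine Warbler (2.97)

Palm Warbler > Black-and-white Warbler > Yellow-rumped Warbler > Pine Warbler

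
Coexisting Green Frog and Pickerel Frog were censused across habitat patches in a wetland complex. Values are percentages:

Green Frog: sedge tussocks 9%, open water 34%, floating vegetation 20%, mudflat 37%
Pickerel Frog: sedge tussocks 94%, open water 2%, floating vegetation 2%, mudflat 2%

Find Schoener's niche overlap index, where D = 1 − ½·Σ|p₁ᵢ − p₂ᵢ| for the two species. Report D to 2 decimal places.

0.15

Convert percentages to proportions (divide by 100).
Σ|p₁ᵢ − p₂ᵢ| = 0.85 + 0.32 + 0.18 + 0.35 = 1.70
D = 1 − ½ × 1.70 = 1 − 0.850 = 0.1500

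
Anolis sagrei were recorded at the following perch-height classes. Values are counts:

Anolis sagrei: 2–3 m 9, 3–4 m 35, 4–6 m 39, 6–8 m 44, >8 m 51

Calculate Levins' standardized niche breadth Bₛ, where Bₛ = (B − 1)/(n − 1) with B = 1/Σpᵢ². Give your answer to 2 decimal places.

0.83

Proportions for Anolis sagrei (n=178): 9/178=0.0506, 35/178=0.1966, 39/178=0.2191, 44/178=0.2472, 51/178=0.2865
Σpᵢ² = 0.0506² + 0.1966² + 0.2191² + 0.2472² + 0.2865² = 0.002560 + 0.038652 + 0.048005 + 0.061108 + 0.082082 = 0.232407
B = 1 / 0.232407 = 4.3028
Bₛ = (B − 1)/(n − 1) = (4.3028 − 1)/(5 − 1) = 3.3028/4 = 0.8257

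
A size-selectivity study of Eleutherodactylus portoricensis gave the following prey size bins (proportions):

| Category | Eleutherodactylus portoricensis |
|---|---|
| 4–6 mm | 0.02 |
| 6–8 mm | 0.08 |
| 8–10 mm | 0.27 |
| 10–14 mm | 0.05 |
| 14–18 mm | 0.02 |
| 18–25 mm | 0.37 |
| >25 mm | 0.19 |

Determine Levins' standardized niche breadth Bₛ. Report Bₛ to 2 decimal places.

0.49

Σpᵢ² = 0.02² + 0.08² + 0.27² + 0.05² + 0.02² + 0.37² + 0.19² = 0.0004 + 0.0064 + 0.0729 + 0.0025 + 0.0004 + 0.1369 + 0.0361 = 0.2556
B = 1 / 0.2556 = 3.9124
Bₛ = (B − 1)/(n − 1) = (3.9124 − 1)/(7 − 1) = 2.9124/6 = 0.4854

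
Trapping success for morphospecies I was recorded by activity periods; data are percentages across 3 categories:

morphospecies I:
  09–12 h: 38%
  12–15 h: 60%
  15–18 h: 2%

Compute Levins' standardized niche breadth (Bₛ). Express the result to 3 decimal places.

Convert percentages to proportions (divide by 100).
Σpᵢ² = 0.38² + 0.60² + 0.02² = 0.1444 + 0.3600 + 0.0004 = 0.5048
B = 1 / 0.5048 = 1.98098
Bₛ = (B − 1)/(n − 1) = (1.98098 − 1)/(3 − 1) = 0.98098/2 = 0.49049

0.490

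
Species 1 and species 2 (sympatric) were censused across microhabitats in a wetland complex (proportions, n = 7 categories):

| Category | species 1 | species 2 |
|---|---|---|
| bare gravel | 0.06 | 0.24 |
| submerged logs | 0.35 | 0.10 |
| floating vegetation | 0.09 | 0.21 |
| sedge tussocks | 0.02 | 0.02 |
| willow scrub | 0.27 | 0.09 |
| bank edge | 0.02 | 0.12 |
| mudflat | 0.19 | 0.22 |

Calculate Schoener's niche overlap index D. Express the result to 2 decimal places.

0.57

Σ|p₁ᵢ − p₂ᵢ| = 0.18 + 0.25 + 0.12 + 0.00 + 0.18 + 0.10 + 0.03 = 0.86
D = 1 − ½ × 0.86 = 1 − 0.430 = 0.5700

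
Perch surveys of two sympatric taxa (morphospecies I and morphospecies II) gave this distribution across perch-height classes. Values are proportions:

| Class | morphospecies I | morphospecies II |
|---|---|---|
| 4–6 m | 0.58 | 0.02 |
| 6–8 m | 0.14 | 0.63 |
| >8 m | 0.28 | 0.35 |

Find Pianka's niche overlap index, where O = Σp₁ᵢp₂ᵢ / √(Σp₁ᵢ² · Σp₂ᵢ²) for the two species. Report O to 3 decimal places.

Σ p₁ᵢp₂ᵢ = 0.0116 + 0.0882 + 0.0980 = 0.1978
Σp_1ᵢ² = 0.58² + 0.14² + 0.28² = 0.3364 + 0.0196 + 0.0784 = 0.4344
Σp_2ᵢ² = 0.02² + 0.63² + 0.35² = 0.0004 + 0.3969 + 0.1225 = 0.5198
O = 0.1978 / √(0.4344 × 0.5198) = 0.1978 / 0.475185 = 0.41626

0.416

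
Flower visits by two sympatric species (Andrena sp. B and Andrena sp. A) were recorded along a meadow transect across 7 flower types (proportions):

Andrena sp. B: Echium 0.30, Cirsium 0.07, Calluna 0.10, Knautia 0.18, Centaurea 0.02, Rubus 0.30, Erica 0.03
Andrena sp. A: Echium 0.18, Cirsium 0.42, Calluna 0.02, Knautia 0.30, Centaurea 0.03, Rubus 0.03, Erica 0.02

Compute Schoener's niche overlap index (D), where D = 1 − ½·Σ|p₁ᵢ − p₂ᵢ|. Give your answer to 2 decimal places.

0.52

Σ|p₁ᵢ − p₂ᵢ| = 0.12 + 0.35 + 0.08 + 0.12 + 0.01 + 0.27 + 0.01 = 0.96
D = 1 − ½ × 0.96 = 1 − 0.480 = 0.5200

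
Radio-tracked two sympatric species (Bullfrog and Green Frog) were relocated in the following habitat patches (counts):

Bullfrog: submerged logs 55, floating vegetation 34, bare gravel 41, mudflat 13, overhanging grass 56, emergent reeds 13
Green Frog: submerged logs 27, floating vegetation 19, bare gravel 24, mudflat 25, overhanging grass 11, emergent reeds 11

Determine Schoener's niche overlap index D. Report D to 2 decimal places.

Proportions for Bullfrog (n=212): 55/212=0.2594, 34/212=0.1604, 41/212=0.1934, 13/212=0.0613, 56/212=0.2642, 13/212=0.0613
Proportions for Green Frog (n=117): 27/117=0.2308, 19/117=0.1624, 24/117=0.2051, 25/117=0.2137, 11/117=0.0940, 11/117=0.0940
Σ|p₁ᵢ − p₂ᵢ| = 0.0286 + 0.0020 + 0.0117 + 0.1524 + 0.1702 + 0.0327 = 0.3976
D = 1 − ½ × 0.3976 = 1 − 0.19880 = 0.80120

0.80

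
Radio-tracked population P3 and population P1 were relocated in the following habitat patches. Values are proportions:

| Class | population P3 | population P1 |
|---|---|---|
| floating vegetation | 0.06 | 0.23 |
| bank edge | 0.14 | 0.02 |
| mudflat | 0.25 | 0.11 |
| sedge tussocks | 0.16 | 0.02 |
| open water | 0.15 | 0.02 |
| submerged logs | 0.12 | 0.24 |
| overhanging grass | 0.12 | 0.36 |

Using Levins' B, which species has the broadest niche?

population P3

Σp_P3ᵢ² = 0.06² + 0.14² + 0.25² + 0.16² + 0.15² + 0.12² + 0.12² = 0.0036 + 0.0196 + 0.0625 + 0.0256 + 0.0225 + 0.0144 + 0.0144 = 0.1626
B_P3 = 1 / 0.1626 = 6.1501
Σp_P1ᵢ² = 0.23² + 0.02² + 0.11² + 0.02² + 0.02² + 0.24² + 0.36² = 0.0529 + 0.0004 + 0.0121 + 0.0004 + 0.0004 + 0.0576 + 0.1296 = 0.2534
B_P1 = 1 / 0.2534 = 3.9463
Highest B → broadest niche (most generalist): population P3 (B = 6.15).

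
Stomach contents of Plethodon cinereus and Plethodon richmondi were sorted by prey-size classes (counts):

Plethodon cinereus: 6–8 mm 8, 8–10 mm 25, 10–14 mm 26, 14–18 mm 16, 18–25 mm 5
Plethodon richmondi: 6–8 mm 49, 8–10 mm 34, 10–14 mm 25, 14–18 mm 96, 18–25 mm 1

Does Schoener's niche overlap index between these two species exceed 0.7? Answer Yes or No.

Proportions for Plethodon cinereus (n=80): 8/80=0.1000, 25/80=0.3125, 26/80=0.3250, 16/80=0.2000, 5/80=0.0625
Proportions for Plethodon richmondi (n=205): 49/205=0.2390, 34/205=0.1659, 25/205=0.1220, 96/205=0.4683, 1/205=0.0049
Σ|p₁ᵢ − p₂ᵢ| = 0.1390 + 0.1466 + 0.2030 + 0.2683 + 0.0576 = 0.8145
D = 1 − ½ × 0.8145 = 1 − 0.40725 = 0.59275
D = 0.59275 < 0.7 → No.

No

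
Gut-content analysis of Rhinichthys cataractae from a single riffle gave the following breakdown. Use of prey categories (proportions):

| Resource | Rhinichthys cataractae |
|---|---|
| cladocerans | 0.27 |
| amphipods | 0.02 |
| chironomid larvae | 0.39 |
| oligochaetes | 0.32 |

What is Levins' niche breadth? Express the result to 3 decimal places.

3.051

Σpᵢ² = 0.27² + 0.02² + 0.39² + 0.32² = 0.0729 + 0.0004 + 0.1521 + 0.1024 = 0.3278
B = 1 / 0.3278 = 3.05064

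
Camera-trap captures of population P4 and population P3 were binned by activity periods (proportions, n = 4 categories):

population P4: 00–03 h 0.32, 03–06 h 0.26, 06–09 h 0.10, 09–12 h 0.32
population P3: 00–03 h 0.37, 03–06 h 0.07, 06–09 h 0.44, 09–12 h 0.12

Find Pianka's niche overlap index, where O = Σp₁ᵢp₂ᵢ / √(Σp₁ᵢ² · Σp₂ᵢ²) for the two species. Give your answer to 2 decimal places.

0.70

Σ p₁ᵢp₂ᵢ = 0.1184 + 0.0182 + 0.0440 + 0.0384 = 0.2190
Σp_1ᵢ² = 0.32² + 0.26² + 0.10² + 0.32² = 0.1024 + 0.0676 + 0.0100 + 0.1024 = 0.2824
Σp_2ᵢ² = 0.37² + 0.07² + 0.44² + 0.12² = 0.1369 + 0.0049 + 0.1936 + 0.0144 = 0.3498
O = 0.2190 / √(0.2824 × 0.3498) = 0.2190 / 0.31430 = 0.6968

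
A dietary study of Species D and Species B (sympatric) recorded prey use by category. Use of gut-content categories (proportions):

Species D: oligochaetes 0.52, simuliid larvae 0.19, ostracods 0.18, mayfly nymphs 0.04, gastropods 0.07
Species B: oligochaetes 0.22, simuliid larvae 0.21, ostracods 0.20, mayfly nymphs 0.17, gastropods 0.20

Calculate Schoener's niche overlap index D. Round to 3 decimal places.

Σ|p₁ᵢ − p₂ᵢ| = 0.30 + 0.02 + 0.02 + 0.13 + 0.13 = 0.60
D = 1 − ½ × 0.60 = 1 − 0.300 = 0.70000

0.700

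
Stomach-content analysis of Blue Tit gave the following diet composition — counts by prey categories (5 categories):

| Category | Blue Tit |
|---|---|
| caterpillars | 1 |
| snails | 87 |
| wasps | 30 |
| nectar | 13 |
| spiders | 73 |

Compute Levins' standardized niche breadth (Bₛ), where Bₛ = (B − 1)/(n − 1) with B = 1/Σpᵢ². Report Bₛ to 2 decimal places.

0.49

Proportions for Blue Tit (n=204): 1/204=0.0049, 87/204=0.4265, 30/204=0.1471, 13/204=0.0637, 73/204=0.3578
Σpᵢ² = 0.0049² + 0.4265² + 0.1471² + 0.0637² + 0.3578² = 0.000024 + 0.181902 + 0.021638 + 0.004058 + 0.128021 = 0.335643
B = 1 / 0.335643 = 2.9794
Bₛ = (B − 1)/(n − 1) = (2.9794 − 1)/(5 − 1) = 1.9794/4 = 0.4949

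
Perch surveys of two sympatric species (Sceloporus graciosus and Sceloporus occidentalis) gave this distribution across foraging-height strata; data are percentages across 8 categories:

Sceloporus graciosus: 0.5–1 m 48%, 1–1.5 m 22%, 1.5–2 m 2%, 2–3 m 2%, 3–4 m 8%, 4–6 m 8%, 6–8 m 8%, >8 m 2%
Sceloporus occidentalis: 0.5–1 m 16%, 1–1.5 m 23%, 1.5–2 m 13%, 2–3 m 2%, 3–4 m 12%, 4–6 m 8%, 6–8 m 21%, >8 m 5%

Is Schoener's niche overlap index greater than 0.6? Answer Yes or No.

Yes

Convert percentages to proportions (divide by 100).
Σ|p₁ᵢ − p₂ᵢ| = 0.32 + 0.01 + 0.11 + 0.00 + 0.04 + 0.00 + 0.13 + 0.03 = 0.64
D = 1 − ½ × 0.64 = 1 − 0.320 = 0.6800
D = 0.6800 > 0.6 → Yes.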